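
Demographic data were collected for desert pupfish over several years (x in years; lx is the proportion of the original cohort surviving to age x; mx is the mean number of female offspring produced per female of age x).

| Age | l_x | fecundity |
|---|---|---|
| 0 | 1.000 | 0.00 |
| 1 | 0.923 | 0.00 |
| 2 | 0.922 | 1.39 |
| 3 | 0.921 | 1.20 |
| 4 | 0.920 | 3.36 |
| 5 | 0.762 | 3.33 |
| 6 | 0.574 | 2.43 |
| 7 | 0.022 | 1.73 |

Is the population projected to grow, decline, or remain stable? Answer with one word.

R0 = Σ lx·mx = 0 + 0 + 1.28158 + 1.1052 + 3.0912 + 2.53746 + 1.39482 + 0.03806 = 9.44832
R0 > 1, so the population is growing.

growing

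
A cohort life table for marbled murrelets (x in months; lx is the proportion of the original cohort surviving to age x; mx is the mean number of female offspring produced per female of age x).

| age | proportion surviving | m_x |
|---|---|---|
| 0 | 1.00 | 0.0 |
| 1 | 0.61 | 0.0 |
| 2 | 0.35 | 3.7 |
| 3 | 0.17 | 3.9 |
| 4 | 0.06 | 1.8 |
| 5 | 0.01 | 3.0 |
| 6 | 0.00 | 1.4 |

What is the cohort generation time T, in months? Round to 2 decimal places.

lx·mx: 0, 0, 1.295, 0.663, 0.108, 0.03, 0 → R0 = 2.096
x·lx·mx: 0, 0, 2.59, 1.989, 0.432, 0.15, 0 → Σ = 5.161
T = 5.161 / 2.096 = 2.462309… → 2.46

2.46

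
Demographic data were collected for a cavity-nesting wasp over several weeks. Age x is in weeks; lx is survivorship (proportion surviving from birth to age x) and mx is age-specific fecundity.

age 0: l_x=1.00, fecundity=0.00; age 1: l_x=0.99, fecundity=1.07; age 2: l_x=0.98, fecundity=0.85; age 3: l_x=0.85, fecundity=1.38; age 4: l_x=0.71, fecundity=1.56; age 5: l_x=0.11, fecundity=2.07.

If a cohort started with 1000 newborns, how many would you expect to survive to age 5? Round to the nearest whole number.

Expected survivors = N0 · l_5 = 1000 × 0.11 = 110 → 110

110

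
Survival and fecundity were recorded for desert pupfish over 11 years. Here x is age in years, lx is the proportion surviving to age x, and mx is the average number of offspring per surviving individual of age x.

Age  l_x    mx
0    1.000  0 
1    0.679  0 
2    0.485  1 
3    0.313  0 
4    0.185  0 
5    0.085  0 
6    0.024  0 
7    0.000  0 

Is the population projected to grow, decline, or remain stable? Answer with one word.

declining

R0 = Σ lx·mx = 0 + 0 + 0.485 + 0 + 0 + 0 + 0 + 0 = 0.485
R0 < 1, so the population is declining.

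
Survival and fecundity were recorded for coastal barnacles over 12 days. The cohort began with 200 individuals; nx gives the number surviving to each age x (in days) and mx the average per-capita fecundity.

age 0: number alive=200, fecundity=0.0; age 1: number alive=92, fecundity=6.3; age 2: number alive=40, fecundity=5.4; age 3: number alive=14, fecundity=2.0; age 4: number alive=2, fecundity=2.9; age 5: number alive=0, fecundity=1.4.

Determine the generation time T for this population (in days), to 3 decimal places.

1.349

lx = nx/n0 = nx/200: 1, 0.46, 0.2, 0.07, 0.01, 0
lx·mx: 0, 2.898, 1.08, 0.14, 0.029, 0 → R0 = 4.147
x·lx·mx: 0, 2.898, 2.16, 0.42, 0.116, 0 → Σ = 5.594
T = 5.594 / 4.147 = 1.348927… → 1.349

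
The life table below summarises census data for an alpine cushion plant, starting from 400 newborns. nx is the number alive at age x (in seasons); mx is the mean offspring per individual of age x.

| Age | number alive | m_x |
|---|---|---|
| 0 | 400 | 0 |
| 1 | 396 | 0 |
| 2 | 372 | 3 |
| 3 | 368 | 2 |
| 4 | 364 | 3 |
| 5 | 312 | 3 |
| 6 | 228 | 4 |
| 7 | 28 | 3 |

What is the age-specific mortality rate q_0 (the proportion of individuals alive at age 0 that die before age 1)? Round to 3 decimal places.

0.010

lx = nx/n0 = nx/400: 1, 0.99, 0.93, 0.92, 0.91, 0.78, 0.57, 0.07
q_0 = (l_0 − l_1) / l_0 = (1 − 0.99) / 1
     = 0.01 / 1 = 0.01 → 0.010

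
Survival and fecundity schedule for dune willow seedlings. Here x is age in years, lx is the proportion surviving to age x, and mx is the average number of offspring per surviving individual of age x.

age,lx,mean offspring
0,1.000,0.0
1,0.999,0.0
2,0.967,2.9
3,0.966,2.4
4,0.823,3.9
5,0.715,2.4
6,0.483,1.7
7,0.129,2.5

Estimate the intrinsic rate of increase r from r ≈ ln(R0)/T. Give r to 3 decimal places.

R0 = Σ lx·mx = 0 + 0 + 2.8043 + 2.3184 + 3.2097 + 1.716 + 0.8211 + 0.3225 = 11.192
Σ x·lx·mx = 41.1667; T = 41.1667/11.192 = 3.67823…
r ≈ ln(R0)/T = ln(11.192)/3.67823… = 0.65662… → 0.657

0.657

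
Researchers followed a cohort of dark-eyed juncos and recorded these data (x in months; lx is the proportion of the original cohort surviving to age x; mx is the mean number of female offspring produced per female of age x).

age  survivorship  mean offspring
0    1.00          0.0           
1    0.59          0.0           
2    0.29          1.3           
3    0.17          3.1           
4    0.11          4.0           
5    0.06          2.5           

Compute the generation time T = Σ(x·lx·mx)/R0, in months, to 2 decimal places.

3.24

lx·mx: 0, 0, 0.377, 0.527, 0.44, 0.15 → R0 = 1.494
x·lx·mx: 0, 0, 0.754, 1.581, 1.76, 0.75 → Σ = 4.845
T = 4.845 / 1.494 = 3.242972… → 3.24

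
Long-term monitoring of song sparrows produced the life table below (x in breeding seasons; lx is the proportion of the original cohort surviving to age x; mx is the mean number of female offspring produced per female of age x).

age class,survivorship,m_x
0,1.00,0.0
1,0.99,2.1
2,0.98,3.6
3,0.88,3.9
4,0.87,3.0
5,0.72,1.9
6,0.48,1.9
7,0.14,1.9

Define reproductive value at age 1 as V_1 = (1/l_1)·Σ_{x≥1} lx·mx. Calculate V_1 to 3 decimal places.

14.338

lx·mx for x ≥ 1: 2.079, 3.528, 3.432, 2.61, 1.368, 0.912, 0.266 → sum = 14.195
V_1 = 14.195 / l_1 = 14.195 / 0.99 = 14.338384… → 14.338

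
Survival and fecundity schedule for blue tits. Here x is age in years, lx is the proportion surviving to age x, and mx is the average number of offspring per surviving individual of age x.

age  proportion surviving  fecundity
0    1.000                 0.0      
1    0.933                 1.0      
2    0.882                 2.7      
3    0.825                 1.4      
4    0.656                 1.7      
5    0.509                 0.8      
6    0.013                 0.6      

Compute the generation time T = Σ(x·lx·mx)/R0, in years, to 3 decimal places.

lx·mx: 0, 0.933, 2.3814, 1.155, 1.1152, 0.4072, 0.0078 → R0 = 5.9996
x·lx·mx: 0, 0.933, 4.7628, 3.465, 4.4608, 2.036, 0.0468 → Σ = 15.7044
T = 15.7044 / 5.9996 = 2.617575… → 2.618

2.618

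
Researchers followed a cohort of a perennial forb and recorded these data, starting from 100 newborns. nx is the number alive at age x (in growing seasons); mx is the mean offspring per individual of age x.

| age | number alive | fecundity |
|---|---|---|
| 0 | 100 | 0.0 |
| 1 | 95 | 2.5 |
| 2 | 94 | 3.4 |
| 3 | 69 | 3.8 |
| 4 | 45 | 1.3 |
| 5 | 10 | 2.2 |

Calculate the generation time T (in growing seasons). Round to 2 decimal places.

2.23

lx = nx/n0 = nx/100: 1, 0.95, 0.94, 0.69, 0.45, 0.1
lx·mx: 0, 2.375, 3.196, 2.622, 0.585, 0.22 → R0 = 8.998
x·lx·mx: 0, 2.375, 6.392, 7.866, 2.34, 1.1 → Σ = 20.073
T = 20.073 / 8.998 = 2.230829… → 2.23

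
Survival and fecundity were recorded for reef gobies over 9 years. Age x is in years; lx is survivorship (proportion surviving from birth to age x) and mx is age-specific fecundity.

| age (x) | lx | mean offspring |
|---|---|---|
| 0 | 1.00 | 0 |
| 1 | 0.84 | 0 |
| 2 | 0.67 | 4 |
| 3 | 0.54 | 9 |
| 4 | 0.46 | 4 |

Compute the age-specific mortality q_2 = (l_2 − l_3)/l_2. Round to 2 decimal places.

q_2 = (l_2 − l_3) / l_2 = (0.67 − 0.54) / 0.67
     = 0.13 / 0.67 = 0.19403… → 0.19

0.19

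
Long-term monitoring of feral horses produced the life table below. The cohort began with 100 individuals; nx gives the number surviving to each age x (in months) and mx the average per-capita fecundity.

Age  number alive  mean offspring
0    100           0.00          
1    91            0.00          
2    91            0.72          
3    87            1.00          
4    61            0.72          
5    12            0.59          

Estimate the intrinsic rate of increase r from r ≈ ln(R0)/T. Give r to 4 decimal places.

lx = nx/n0 = nx/100: 1, 0.91, 0.91, 0.87, 0.61, 0.12
R0 = Σ lx·mx = 0 + 0 + 0.6552 + 0.87 + 0.4392 + 0.0708 = 2.0352
Σ x·lx·mx = 6.0312; T = 6.0312/2.0352 = 2.96344…
r ≈ ln(R0)/T = ln(2.0352)/2.96344… = 0.239787… → 0.2398

0.2398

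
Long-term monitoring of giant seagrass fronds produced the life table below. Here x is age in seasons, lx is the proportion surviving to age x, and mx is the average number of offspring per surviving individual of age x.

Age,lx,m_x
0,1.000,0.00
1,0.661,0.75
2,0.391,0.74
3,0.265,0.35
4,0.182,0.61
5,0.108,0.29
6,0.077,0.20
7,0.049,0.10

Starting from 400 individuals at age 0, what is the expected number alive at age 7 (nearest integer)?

20

Expected survivors = N0 · l_7 = 400 × 0.049 = 19.6 → 20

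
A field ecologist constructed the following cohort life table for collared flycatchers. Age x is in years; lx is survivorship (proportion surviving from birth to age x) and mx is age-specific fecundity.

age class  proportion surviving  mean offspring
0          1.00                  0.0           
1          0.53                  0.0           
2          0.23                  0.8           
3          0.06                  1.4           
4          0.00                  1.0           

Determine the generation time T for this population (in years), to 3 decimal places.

2.313

lx·mx: 0, 0, 0.184, 0.084, 0 → R0 = 0.268
x·lx·mx: 0, 0, 0.368, 0.252, 0 → Σ = 0.62
T = 0.62 / 0.268 = 2.313433… → 2.313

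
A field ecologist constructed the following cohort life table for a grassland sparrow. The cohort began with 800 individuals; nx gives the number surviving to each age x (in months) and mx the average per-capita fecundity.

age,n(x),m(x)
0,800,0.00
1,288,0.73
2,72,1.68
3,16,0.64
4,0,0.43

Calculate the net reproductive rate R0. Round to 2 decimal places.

lx = nx/n0 = nx/800: 1, 0.36, 0.09, 0.02, 0
lx·mx by age: 0, 0.2628, 0.1512, 0.0128, 0
R0 = Σ lx·mx = 0.4268 → 0.43

0.43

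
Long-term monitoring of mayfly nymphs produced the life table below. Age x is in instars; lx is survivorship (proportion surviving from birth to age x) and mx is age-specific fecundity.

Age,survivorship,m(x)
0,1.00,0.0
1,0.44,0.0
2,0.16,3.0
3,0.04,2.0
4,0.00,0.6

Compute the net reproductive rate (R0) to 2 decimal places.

lx·mx by age: 0, 0, 0.48, 0.08, 0
R0 = Σ lx·mx = 0.56 → 0.56

0.56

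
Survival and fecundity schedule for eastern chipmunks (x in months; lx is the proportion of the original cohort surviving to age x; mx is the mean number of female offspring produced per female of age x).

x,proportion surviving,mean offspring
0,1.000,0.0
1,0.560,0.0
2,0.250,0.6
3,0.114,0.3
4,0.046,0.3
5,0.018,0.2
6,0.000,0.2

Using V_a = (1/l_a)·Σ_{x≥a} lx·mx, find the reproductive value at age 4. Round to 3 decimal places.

lx·mx for x ≥ 4: 0.0138, 0.0036, 0 → sum = 0.0174
V_4 = 0.0174 / l_4 = 0.0174 / 0.046 = 0.378261… → 0.378

0.378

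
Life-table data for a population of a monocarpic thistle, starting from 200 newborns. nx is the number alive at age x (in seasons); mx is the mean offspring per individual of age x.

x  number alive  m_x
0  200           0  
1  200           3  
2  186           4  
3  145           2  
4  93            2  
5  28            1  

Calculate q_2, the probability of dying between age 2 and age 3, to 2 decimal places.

0.22

lx = nx/n0 = nx/200: 1, 1, 0.93, 0.725, 0.465, 0.14
q_2 = (l_2 − l_3) / l_2 = (0.93 − 0.725) / 0.93
     = 0.205 / 0.93 = 0.22043… → 0.22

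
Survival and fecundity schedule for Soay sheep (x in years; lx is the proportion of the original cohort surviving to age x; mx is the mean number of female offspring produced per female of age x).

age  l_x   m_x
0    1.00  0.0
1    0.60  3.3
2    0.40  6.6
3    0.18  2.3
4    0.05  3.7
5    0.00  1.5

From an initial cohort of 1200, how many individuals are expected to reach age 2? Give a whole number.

480

Expected survivors = N0 · l_2 = 1200 × 0.40 = 480 → 480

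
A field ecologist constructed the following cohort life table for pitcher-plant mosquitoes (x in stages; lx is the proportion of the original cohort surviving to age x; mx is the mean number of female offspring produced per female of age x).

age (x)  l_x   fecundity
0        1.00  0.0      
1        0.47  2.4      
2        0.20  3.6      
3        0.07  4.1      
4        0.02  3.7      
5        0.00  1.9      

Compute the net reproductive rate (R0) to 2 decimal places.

lx·mx by age: 0, 1.128, 0.72, 0.287, 0.074, 0
R0 = Σ lx·mx = 2.209 → 2.21

2.21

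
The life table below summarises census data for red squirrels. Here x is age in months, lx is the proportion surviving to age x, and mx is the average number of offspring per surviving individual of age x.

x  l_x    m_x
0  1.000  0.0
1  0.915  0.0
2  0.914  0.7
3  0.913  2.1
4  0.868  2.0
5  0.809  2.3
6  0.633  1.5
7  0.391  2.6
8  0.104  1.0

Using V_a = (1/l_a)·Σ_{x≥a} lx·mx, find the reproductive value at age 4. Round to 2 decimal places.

6.53

lx·mx for x ≥ 4: 1.736, 1.8607, 0.9495, 1.0166, 0.104 → sum = 5.6668
V_4 = 5.6668 / l_4 = 5.6668 / 0.868 = 6.528571… → 6.53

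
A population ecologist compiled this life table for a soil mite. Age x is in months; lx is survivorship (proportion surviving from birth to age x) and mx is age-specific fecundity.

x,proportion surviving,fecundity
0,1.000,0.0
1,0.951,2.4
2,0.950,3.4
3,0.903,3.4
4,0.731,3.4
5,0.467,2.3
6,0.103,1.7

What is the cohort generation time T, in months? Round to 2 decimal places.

lx·mx: 0, 2.2824, 3.23, 3.0702, 2.4854, 1.0741, 0.1751 → R0 = 12.3172
x·lx·mx: 0, 2.2824, 6.46, 9.2106, 9.9416, 5.3705, 1.0506 → Σ = 34.3157
T = 34.3157 / 12.3172 = 2.785998… → 2.79

2.79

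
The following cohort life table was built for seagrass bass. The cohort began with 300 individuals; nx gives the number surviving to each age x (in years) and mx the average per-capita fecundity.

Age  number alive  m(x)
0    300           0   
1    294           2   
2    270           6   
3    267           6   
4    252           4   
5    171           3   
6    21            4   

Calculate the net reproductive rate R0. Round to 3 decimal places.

18.050

lx = nx/n0 = nx/300: 1, 0.98, 0.9, 0.89, 0.84, 0.57, 0.07
lx·mx by age: 0, 1.96, 5.4, 5.34, 3.36, 1.71, 0.28
R0 = Σ lx·mx = 18.05 → 18.050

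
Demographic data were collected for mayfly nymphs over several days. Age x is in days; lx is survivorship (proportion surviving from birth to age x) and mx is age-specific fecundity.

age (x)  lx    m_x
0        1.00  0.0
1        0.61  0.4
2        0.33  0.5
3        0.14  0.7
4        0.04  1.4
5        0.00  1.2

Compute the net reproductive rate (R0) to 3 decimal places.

lx·mx by age: 0, 0.244, 0.165, 0.098, 0.056, 0
R0 = Σ lx·mx = 0.563 → 0.563

0.563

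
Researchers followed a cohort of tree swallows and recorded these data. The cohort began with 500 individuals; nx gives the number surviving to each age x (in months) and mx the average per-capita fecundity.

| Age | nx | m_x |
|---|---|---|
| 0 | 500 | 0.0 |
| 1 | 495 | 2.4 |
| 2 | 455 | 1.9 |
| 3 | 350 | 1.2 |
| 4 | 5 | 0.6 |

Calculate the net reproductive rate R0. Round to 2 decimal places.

4.95

lx = nx/n0 = nx/500: 1, 0.99, 0.91, 0.7, 0.01
lx·mx by age: 0, 2.376, 1.729, 0.84, 0.006
R0 = Σ lx·mx = 4.951 → 4.95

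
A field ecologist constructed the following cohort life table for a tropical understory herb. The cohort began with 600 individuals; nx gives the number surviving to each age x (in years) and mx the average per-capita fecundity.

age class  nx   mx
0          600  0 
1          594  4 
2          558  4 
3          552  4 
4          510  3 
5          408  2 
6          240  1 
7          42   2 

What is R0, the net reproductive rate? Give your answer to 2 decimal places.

lx = nx/n0 = nx/600: 1, 0.99, 0.93, 0.92, 0.85, 0.68, 0.4, 0.07
lx·mx by age: 0, 3.96, 3.72, 3.68, 2.55, 1.36, 0.4, 0.14
R0 = Σ lx·mx = 15.81 → 15.81

15.81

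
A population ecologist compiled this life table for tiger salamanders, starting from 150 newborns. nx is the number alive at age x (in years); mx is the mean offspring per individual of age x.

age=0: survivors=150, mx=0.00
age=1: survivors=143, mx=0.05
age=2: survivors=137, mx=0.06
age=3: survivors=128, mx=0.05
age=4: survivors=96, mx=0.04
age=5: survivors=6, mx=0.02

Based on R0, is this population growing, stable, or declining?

lx = nx/n0 = nx/150: 1, 0.95333…, 0.91333…, 0.85333…, 0.64, 0.04
R0 = Σ lx·mx = 0 + 0.047667… + 0.0548… + 0.042667… + 0.0256 + 0.0008 = 0.171533…
R0 < 1, so the population is declining.

declining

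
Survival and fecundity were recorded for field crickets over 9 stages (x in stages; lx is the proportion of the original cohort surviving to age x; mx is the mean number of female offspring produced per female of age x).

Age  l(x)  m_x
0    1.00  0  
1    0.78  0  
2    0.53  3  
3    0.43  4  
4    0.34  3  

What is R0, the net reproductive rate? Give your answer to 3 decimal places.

lx·mx by age: 0, 0, 1.59, 1.72, 1.02
R0 = Σ lx·mx = 4.33 → 4.330

4.330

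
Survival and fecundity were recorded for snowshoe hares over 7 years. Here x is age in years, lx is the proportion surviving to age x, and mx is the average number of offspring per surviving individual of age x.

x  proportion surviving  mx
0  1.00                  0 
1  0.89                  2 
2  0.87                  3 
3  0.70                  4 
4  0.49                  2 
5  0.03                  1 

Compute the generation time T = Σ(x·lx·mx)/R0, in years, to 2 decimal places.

lx·mx: 0, 1.78, 2.61, 2.8, 0.98, 0.03 → R0 = 8.2
x·lx·mx: 0, 1.78, 5.22, 8.4, 3.92, 0.15 → Σ = 19.47
T = 19.47 / 8.2 = 2.37439… → 2.37

2.37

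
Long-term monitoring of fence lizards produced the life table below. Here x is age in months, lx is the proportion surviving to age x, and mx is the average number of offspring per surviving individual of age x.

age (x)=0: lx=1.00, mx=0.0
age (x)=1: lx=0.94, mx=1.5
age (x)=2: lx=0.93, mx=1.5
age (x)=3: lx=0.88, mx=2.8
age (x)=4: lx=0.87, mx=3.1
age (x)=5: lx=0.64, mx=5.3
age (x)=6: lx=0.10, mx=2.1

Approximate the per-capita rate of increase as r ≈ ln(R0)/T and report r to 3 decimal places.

0.698

R0 = Σ lx·mx = 0 + 1.41 + 1.395 + 2.464 + 2.697 + 3.392 + 0.21 = 11.568
Σ x·lx·mx = 40.6; T = 40.6/11.568 = 3.50968…
r ≈ ln(R0)/T = ln(11.568)/3.50968… = 0.69757… → 0.698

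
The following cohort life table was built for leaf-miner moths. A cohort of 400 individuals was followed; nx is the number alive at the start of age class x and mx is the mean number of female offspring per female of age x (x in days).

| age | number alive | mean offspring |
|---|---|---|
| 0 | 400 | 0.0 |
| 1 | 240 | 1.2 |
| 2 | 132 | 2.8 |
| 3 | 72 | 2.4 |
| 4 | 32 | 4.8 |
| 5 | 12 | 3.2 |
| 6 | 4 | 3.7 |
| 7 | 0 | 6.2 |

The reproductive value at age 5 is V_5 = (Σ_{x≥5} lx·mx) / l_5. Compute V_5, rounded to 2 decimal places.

4.43

lx = nx/n0 = nx/400: 1, 0.6, 0.33, 0.18, 0.08, 0.03, 0.01, 0
lx·mx for x ≥ 5: 0.096, 0.037, 0 → sum = 0.133
V_5 = 0.133 / l_5 = 0.133 / 0.03 = 4.433333… → 4.43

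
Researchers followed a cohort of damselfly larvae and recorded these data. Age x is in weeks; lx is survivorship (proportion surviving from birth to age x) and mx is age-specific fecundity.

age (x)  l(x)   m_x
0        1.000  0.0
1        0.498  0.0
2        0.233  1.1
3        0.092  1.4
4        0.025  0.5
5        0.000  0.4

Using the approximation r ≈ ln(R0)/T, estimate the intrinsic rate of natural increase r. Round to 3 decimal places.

R0 = Σ lx·mx = 0 + 0 + 0.2563 + 0.1288 + 0.0125 + 0 = 0.3976
Σ x·lx·mx = 0.949; T = 0.949/0.3976 = 2.38682…
r ≈ ln(R0)/T = ln(0.3976)/2.38682… = -0.38642… → -0.386

-0.386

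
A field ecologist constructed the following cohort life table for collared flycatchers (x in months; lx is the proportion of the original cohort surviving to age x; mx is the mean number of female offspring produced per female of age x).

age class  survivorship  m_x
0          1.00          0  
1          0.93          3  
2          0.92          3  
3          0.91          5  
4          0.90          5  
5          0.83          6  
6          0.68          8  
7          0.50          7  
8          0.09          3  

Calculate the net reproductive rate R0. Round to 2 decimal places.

28.79

lx·mx by age: 0, 2.79, 2.76, 4.55, 4.5, 4.98, 5.44, 3.5, 0.27
R0 = Σ lx·mx = 28.79 → 28.79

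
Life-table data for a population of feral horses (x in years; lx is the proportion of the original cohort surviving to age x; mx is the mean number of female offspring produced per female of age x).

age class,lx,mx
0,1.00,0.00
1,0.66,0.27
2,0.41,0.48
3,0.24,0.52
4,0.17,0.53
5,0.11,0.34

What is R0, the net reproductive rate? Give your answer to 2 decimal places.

0.63

lx·mx by age: 0, 0.1782, 0.1968, 0.1248, 0.0901, 0.0374
R0 = Σ lx·mx = 0.6273 → 0.63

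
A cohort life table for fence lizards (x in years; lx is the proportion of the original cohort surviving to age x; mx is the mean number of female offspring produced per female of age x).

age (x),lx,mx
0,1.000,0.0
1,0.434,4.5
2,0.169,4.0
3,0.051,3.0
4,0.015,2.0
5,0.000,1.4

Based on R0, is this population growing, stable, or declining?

R0 = Σ lx·mx = 0 + 1.953 + 0.676 + 0.153 + 0.03 + 0 = 2.812
R0 > 1, so the population is growing.

growing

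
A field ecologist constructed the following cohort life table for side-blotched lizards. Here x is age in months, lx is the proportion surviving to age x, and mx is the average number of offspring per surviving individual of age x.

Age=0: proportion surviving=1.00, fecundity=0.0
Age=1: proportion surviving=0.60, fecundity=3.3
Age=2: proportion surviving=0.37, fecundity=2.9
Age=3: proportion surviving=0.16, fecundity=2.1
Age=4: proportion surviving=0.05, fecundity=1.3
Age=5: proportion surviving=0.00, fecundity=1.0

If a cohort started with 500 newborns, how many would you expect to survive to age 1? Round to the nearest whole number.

300

Expected survivors = N0 · l_1 = 500 × 0.60 = 300 → 300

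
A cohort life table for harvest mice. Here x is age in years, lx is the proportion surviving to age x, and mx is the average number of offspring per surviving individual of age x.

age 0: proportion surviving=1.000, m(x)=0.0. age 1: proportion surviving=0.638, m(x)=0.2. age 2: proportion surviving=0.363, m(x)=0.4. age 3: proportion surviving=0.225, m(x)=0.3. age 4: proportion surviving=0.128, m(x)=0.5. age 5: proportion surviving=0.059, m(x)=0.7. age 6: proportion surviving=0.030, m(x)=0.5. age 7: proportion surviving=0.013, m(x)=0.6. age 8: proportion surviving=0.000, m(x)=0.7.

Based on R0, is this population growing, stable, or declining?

R0 = Σ lx·mx = 0 + 0.1276 + 0.1452 + 0.0675 + 0.064 + 0.0413 + 0.015 + 0.0078 + 0 = 0.4684
R0 < 1, so the population is declining.

declining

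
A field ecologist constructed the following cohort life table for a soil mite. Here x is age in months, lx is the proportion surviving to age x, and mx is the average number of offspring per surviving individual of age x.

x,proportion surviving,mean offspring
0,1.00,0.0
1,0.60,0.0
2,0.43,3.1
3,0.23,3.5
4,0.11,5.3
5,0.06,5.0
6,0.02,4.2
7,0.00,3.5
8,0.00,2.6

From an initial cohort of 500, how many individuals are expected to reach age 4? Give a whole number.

55

Expected survivors = N0 · l_4 = 500 × 0.11 = 55 → 55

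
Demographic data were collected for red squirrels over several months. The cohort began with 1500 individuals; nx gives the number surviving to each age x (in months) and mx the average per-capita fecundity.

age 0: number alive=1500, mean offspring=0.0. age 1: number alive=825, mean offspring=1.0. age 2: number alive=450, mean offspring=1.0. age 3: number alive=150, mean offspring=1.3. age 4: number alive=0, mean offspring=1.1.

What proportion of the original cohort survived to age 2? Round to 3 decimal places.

l_2 = n_2/n_0 = 450/1500 = 0.3 → 0.300

0.300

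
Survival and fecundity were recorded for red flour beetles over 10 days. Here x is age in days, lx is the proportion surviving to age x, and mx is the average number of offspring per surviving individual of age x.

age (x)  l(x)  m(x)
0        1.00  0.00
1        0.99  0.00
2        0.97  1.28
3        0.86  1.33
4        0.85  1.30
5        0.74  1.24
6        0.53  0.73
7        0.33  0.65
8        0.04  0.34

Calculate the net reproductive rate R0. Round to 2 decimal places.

5.02

lx·mx by age: 0, 0, 1.2416, 1.1438, 1.105, 0.9176, 0.3869, 0.2145, 0.0136
R0 = Σ lx·mx = 5.023 → 5.02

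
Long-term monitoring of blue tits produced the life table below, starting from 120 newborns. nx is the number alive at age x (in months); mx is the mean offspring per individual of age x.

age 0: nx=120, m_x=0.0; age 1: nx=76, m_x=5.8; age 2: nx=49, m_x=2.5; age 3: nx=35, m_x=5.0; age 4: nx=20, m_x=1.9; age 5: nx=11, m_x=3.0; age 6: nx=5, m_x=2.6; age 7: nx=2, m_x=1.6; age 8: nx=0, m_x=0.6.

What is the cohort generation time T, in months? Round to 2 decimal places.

1.97

lx = nx/n0 = nx/120: 1, 0.63333…, 0.40833…, 0.29167…, 0.16667…, 0.09167…, 0.04167…, 0.01667…, 0
lx·mx: 0, 3.673333…, 1.020833…, 1.458333…, 0.316667…, 0.275…, 0.108333…, 0.026667…, 0 → R0 = 6.879167…
x·lx·mx: 0, 3.673333…, 2.041667…, 4.375…, 1.266667…, 1.375…, 0.65…, 0.186667…, 0 → Σ = 13.568333…
T = 13.568333… / 6.879167… = 1.97238… → 1.97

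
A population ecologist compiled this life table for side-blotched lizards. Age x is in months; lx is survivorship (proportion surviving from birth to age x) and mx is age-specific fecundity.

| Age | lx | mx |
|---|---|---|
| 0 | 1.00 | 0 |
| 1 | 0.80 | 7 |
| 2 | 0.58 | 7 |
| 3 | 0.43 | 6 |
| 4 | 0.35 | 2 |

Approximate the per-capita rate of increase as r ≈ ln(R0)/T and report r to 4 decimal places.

R0 = Σ lx·mx = 0 + 5.6 + 4.06 + 2.58 + 0.7 = 12.94
Σ x·lx·mx = 24.26; T = 24.26/12.94 = 1.87481…
r ≈ ln(R0)/T = ln(12.94)/1.87481… = 1.365646… → 1.3656

1.3656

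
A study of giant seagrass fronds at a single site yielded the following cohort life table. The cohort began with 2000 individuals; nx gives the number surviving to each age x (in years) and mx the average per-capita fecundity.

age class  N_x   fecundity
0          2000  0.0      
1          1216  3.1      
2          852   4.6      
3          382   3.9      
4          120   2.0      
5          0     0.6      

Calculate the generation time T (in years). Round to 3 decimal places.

1.809

lx = nx/n0 = nx/2000: 1, 0.608, 0.426, 0.191, 0.06, 0
lx·mx: 0, 1.8848, 1.9596, 0.7449, 0.12, 0 → R0 = 4.7093
x·lx·mx: 0, 1.8848, 3.9192, 2.2347, 0.48, 0 → Σ = 8.5187
T = 8.5187 / 4.7093 = 1.80891… → 1.809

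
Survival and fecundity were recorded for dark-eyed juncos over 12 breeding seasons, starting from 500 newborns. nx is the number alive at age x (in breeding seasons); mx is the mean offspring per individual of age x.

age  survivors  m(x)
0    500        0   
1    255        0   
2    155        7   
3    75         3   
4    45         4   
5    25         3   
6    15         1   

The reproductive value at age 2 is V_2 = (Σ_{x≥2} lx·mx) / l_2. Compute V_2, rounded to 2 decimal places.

lx = nx/n0 = nx/500: 1, 0.51, 0.31, 0.15, 0.09, 0.05, 0.03
lx·mx for x ≥ 2: 2.17, 0.45, 0.36, 0.15, 0.03 → sum = 3.16
V_2 = 3.16 / l_2 = 3.16 / 0.31 = 10.193548… → 10.19

10.19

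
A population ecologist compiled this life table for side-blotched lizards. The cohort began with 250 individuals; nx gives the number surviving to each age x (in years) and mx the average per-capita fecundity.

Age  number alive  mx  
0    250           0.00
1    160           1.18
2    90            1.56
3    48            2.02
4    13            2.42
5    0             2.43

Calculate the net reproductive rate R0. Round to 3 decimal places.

1.830

lx = nx/n0 = nx/250: 1, 0.64, 0.36, 0.192, 0.052, 0
lx·mx by age: 0, 0.7552, 0.5616, 0.38784, 0.12584, 0
R0 = Σ lx·mx = 1.83048 → 1.830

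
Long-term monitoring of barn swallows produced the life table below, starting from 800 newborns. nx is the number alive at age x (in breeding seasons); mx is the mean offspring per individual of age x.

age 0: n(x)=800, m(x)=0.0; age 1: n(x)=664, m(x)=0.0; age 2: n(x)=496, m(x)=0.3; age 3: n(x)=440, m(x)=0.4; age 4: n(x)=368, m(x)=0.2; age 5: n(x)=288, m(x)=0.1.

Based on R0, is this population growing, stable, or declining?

lx = nx/n0 = nx/800: 1, 0.83, 0.62, 0.55, 0.46, 0.36
R0 = Σ lx·mx = 0 + 0 + 0.186 + 0.22 + 0.092 + 0.036 = 0.534
R0 < 1, so the population is declining.

declining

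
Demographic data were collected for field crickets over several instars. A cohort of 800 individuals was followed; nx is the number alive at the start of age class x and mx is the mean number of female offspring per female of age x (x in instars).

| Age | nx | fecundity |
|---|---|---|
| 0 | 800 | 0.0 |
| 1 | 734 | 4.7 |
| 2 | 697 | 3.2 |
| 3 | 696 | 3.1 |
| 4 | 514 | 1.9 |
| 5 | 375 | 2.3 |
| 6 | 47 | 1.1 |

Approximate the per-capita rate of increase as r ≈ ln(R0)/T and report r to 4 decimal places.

lx = nx/n0 = nx/800: 1, 0.9175, 0.87125, 0.87, 0.6425, 0.46875, 0.05875
R0 = Σ lx·mx = 0 + 4.31225 + 2.788… + 2.697 + 1.22075 + 1.07813… + 0.06463… = 12.16075
Σ x·lx·mx = 28.640625; T = 28.640625/12.16075 = 2.35517…
r ≈ ln(R0)/T = ln(12.16075)/2.35517… = 1.060736… → 1.0607

1.0607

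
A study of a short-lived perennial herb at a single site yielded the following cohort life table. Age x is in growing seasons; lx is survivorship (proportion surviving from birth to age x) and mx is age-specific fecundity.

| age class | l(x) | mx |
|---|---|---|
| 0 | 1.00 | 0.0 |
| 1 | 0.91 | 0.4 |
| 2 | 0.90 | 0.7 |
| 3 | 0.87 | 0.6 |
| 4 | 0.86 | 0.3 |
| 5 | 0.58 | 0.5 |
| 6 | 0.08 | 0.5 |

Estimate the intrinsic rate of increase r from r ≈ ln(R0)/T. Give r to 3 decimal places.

0.265

R0 = Σ lx·mx = 0 + 0.364 + 0.63 + 0.522 + 0.258 + 0.29 + 0.04 = 2.104
Σ x·lx·mx = 5.912; T = 5.912/2.104 = 2.80989…
r ≈ ln(R0)/T = ln(2.104)/2.80989… = 0.26472… → 0.265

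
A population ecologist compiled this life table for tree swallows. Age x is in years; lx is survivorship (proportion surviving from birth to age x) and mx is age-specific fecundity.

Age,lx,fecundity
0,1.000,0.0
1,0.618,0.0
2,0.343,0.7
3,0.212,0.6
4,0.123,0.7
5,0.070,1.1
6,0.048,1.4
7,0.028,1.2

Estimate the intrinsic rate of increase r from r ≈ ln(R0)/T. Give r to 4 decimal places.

R0 = Σ lx·mx = 0 + 0 + 0.2401 + 0.1272 + 0.0861 + 0.077 + 0.0672 + 0.0336 = 0.6312
Σ x·lx·mx = 2.2296; T = 2.2296/0.6312 = 3.53232…
r ≈ ln(R0)/T = ln(0.6312)/3.53232… = -0.130264… → -0.1303

-0.1303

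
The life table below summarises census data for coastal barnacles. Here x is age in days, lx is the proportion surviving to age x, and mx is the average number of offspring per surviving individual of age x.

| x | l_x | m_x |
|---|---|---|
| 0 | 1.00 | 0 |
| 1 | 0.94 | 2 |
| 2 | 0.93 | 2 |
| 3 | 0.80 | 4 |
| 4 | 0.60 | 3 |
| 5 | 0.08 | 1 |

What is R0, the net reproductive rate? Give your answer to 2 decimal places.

8.82

lx·mx by age: 0, 1.88, 1.86, 3.2, 1.8, 0.08
R0 = Σ lx·mx = 8.82 → 8.82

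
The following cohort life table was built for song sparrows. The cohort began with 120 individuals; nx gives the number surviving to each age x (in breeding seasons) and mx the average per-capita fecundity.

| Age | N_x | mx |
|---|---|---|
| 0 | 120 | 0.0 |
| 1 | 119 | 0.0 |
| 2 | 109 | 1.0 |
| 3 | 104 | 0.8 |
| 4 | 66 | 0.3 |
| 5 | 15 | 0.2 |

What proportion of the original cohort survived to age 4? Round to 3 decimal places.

l_4 = n_4/n_0 = 66/120 = 0.55 → 0.550

0.550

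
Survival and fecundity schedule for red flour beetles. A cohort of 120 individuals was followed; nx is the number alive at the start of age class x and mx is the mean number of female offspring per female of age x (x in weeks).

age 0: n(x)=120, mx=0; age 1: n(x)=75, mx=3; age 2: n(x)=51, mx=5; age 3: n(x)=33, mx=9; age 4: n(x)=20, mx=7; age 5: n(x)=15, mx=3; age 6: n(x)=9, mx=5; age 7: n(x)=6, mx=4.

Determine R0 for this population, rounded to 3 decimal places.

lx = nx/n0 = nx/120: 1, 0.625, 0.425, 0.275, 0.16667…, 0.125, 0.075, 0.05
lx·mx by age: 0, 1.875, 2.125, 2.475, 1.166667…, 0.375, 0.375, 0.2
R0 = Σ lx·mx = 8.591667… → 8.592

8.592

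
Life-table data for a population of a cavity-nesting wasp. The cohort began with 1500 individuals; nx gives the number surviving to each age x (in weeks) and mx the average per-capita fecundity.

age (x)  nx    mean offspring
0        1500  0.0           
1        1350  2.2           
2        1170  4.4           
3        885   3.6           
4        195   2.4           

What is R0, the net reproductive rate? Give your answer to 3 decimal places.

7.848

lx = nx/n0 = nx/1500: 1, 0.9, 0.78, 0.59, 0.13
lx·mx by age: 0, 1.98, 3.432, 2.124, 0.312
R0 = Σ lx·mx = 7.848 → 7.848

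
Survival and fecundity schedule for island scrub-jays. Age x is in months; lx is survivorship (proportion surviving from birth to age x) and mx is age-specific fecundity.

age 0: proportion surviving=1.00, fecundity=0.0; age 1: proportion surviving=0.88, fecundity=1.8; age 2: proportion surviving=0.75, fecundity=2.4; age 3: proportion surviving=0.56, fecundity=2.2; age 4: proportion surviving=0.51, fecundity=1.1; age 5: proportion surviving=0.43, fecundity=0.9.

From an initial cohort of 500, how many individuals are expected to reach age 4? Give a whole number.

255

Expected survivors = N0 · l_4 = 500 × 0.51 = 255 → 255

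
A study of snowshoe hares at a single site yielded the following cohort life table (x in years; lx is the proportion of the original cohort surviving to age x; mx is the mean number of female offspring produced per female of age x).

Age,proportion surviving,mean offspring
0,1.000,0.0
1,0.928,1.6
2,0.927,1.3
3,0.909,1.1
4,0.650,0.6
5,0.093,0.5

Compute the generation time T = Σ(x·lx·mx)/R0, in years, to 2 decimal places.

2.11

lx·mx: 0, 1.4848, 1.2051, 0.9999, 0.39, 0.0465 → R0 = 4.1263
x·lx·mx: 0, 1.4848, 2.4102, 2.9997, 1.56, 0.2325 → Σ = 8.6872
T = 8.6872 / 4.1263 = 2.105324… → 2.11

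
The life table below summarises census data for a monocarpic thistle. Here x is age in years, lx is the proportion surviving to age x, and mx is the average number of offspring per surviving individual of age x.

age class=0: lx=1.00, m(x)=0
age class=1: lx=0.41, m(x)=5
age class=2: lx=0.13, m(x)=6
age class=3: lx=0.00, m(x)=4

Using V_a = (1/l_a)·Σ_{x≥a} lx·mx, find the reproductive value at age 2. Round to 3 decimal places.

6.000

lx·mx for x ≥ 2: 0.78, 0 → sum = 0.78
V_2 = 0.78 / l_2 = 0.78 / 0.13 = 6 → 6.000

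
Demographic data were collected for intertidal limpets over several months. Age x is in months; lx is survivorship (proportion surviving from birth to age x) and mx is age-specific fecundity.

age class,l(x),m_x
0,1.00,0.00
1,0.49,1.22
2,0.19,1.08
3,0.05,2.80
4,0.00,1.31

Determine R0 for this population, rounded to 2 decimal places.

lx·mx by age: 0, 0.5978, 0.2052, 0.14, 0
R0 = Σ lx·mx = 0.943 → 0.94

0.94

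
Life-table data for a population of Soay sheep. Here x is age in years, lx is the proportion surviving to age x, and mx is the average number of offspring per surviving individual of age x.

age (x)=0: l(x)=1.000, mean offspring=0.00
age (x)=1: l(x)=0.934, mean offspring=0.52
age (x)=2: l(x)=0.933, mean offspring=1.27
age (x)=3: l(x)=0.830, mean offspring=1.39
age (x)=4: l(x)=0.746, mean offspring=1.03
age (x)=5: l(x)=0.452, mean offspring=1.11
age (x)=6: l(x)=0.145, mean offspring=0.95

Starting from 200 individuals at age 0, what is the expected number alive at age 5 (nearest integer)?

90

Expected survivors = N0 · l_5 = 200 × 0.452 = 90.4 → 90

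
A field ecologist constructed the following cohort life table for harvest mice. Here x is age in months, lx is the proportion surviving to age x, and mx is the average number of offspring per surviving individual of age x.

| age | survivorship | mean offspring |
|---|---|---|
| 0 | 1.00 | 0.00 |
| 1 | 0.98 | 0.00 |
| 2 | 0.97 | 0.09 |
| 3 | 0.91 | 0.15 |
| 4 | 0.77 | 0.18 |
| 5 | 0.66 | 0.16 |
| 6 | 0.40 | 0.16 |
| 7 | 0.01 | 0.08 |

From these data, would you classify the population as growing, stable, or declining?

R0 = Σ lx·mx = 0 + 0 + 0.0873 + 0.1365 + 0.1386 + 0.1056 + 0.064 + 0.0008 = 0.5328
R0 < 1, so the population is declining.

declining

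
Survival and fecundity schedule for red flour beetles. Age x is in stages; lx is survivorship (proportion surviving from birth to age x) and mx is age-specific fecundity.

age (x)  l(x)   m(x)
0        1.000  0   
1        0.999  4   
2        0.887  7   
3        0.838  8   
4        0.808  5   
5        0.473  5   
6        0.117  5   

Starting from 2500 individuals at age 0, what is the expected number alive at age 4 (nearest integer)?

Expected survivors = N0 · l_4 = 2500 × 0.808 = 2020 → 2020

2020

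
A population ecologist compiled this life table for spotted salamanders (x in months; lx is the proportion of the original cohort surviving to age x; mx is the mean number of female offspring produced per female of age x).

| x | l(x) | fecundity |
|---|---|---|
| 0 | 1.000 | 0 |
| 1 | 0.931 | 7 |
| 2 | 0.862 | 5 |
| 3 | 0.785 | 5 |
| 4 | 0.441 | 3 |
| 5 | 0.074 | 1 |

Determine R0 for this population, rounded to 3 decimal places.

lx·mx by age: 0, 6.517, 4.31, 3.925, 1.323, 0.074
R0 = Σ lx·mx = 16.149 → 16.149

16.149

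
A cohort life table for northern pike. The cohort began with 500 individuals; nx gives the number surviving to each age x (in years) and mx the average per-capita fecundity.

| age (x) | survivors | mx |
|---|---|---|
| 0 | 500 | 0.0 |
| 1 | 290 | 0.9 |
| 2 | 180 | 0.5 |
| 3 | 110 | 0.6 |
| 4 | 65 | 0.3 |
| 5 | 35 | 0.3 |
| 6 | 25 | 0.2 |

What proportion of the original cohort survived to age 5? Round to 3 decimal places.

0.070

l_5 = n_5/n_0 = 35/500 = 0.07 → 0.070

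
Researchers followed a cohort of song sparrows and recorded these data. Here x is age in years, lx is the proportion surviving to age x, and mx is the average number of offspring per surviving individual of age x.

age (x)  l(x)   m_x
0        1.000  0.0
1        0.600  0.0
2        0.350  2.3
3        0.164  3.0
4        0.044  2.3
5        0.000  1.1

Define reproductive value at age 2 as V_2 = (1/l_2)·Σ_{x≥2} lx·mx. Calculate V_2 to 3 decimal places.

lx·mx for x ≥ 2: 0.805, 0.492, 0.1012, 0 → sum = 1.3982
V_2 = 1.3982 / l_2 = 1.3982 / 0.35 = 3.994857… → 3.995

3.995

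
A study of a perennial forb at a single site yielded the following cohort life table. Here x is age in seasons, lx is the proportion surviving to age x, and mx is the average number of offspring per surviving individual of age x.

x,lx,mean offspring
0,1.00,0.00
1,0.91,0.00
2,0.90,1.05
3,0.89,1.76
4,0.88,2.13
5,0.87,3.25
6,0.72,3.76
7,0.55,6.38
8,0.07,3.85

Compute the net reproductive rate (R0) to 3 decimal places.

lx·mx by age: 0, 0, 0.945, 1.5664, 1.8744, 2.8275, 2.7072, 3.509, 0.2695
R0 = Σ lx·mx = 13.699 → 13.699

13.699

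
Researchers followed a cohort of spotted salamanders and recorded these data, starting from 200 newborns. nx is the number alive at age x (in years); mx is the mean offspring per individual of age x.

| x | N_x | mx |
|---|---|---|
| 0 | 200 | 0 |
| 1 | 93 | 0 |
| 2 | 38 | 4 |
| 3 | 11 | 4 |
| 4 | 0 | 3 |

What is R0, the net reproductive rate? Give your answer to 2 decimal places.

0.98

lx = nx/n0 = nx/200: 1, 0.465, 0.19, 0.055, 0
lx·mx by age: 0, 0, 0.76, 0.22, 0
R0 = Σ lx·mx = 0.98 → 0.98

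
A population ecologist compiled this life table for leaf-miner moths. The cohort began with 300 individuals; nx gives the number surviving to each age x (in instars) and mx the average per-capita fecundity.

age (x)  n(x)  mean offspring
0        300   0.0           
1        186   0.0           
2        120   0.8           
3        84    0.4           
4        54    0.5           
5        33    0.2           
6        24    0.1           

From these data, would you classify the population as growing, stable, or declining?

declining

lx = nx/n0 = nx/300: 1, 0.62, 0.4, 0.28, 0.18, 0.11, 0.08
R0 = Σ lx·mx = 0 + 0 + 0.32 + 0.112 + 0.09 + 0.022 + 0.008 = 0.552
R0 < 1, so the population is declining.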